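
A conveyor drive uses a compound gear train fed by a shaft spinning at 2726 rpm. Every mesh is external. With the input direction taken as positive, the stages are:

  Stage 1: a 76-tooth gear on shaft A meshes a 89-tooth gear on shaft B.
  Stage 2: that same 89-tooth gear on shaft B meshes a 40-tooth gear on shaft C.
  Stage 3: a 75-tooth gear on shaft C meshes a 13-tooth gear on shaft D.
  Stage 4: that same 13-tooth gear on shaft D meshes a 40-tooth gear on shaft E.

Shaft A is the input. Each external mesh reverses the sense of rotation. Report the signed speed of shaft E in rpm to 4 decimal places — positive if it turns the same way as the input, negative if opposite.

Stage 1 [76T→89T]: ω = 2726.0000×76/89 = 2327.8202 rpm, dir flips to −; running = −2327.8202
Stage 2 [89T→40T]: ω = 2327.8202×89/40 = 5179.4000 rpm, dir flips to +; running = +5179.4000
Stage 3 [75T→13T]: ω = 5179.4000×75/13 = 29881.1538 rpm, dir flips to −; running = −29881.1538
Stage 4 [13T→40T]: ω = 29881.1538×13/40 = 9711.3750 rpm, dir flips to +; running = +9711.3750

+9711.3750 rpm (same as input, |ω| = 9711.3750 rpm)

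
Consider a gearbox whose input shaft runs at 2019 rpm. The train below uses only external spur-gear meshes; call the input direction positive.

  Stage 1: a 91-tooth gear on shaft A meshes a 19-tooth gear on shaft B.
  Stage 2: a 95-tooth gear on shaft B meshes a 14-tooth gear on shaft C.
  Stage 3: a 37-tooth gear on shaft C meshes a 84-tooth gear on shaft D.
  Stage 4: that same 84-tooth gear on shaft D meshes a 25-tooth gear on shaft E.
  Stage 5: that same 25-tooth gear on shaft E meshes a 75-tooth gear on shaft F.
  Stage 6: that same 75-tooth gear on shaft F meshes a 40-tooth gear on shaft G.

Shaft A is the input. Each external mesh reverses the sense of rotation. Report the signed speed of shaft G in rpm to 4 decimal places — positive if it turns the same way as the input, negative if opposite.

+60696.1875 rpm (same as input, |ω| = 60696.1875 rpm)

Stage 1 [91T→19T]: ω = 2019.0000×91/19 = 9669.9474 rpm, dir flips to −; running = −9669.9474
Stage 2 [95T→14T]: ω = 9669.9474×95/14 = 65617.5000 rpm, dir flips to +; running = +65617.5000
Stage 3 [37T→84T]: ω = 65617.5000×37/84 = 28902.9464 rpm, dir flips to −; running = −28902.9464
Stage 4 [84T→25T]: ω = 28902.9464×84/25 = 97113.9000 rpm, dir flips to +; running = +97113.9000
Stage 5 [25T→75T]: ω = 97113.9000×25/75 = 32371.3000 rpm, dir flips to −; running = −32371.3000
Stage 6 [75T→40T]: ω = 32371.3000×75/40 = 60696.1875 rpm, dir flips to +; running = +60696.1875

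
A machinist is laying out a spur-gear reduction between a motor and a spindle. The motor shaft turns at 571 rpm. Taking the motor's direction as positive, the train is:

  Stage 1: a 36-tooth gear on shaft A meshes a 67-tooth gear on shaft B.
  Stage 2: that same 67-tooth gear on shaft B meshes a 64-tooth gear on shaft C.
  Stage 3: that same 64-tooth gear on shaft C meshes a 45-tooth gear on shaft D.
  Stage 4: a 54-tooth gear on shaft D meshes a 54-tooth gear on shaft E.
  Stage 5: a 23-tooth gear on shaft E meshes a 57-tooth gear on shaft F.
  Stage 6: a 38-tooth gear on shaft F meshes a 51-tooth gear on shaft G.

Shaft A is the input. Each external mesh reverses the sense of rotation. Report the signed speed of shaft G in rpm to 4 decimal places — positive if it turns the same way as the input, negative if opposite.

+137.3386 rpm (same as input, |ω| = 137.3386 rpm)

Stage 1 [36T→67T]: ω = 571.0000×36/67 = 306.8060 rpm, dir flips to −; running = −306.8060
Stage 2 [67T→64T]: ω = 306.8060×67/64 = 321.1875 rpm, dir flips to +; running = +321.1875
Stage 3 [64T→45T]: ω = 321.1875×64/45 = 456.8000 rpm, dir flips to −; running = −456.8000
Stage 4 [54T→54T]: ω = 456.8000×54/54 = 456.8000 rpm, dir flips to +; running = +456.8000
Stage 5 [23T→57T]: ω = 456.8000×23/57 = 184.3228 rpm, dir flips to −; running = −184.3228
Stage 6 [38T→51T]: ω = 184.3228×38/51 = 137.3386 rpm, dir flips to +; running = +137.3386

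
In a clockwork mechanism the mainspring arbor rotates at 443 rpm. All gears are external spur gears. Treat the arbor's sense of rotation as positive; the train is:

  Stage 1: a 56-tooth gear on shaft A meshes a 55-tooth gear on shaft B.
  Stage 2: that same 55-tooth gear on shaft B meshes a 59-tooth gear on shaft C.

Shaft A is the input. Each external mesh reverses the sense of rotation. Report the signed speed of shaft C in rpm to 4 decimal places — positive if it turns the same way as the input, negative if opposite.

Stage 1 [56T→55T]: ω = 443.0000×56/55 = 451.0545 rpm, dir flips to −; running = −451.0545
Stage 2 [55T→59T]: ω = 451.0545×55/59 = 420.4746 rpm, dir flips to +; running = +420.4746

+420.4746 rpm (same as input, |ω| = 420.4746 rpm)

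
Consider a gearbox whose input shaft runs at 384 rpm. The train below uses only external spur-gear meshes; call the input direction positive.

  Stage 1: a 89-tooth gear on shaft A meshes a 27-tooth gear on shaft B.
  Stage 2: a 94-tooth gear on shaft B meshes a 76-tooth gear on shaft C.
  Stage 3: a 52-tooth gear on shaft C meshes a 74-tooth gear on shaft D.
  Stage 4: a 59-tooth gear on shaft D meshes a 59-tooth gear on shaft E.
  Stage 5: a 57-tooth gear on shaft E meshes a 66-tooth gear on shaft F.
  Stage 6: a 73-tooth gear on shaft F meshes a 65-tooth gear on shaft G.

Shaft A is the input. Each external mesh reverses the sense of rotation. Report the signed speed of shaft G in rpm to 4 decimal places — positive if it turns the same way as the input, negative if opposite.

+1067.0476 rpm (same as input, |ω| = 1067.0476 rpm)

Stage 1 [89T→27T]: ω = 384.0000×89/27 = 1265.7778 rpm, dir flips to −; running = −1265.7778
Stage 2 [94T→76T]: ω = 1265.7778×94/76 = 1565.5673 rpm, dir flips to +; running = +1565.5673
Stage 3 [52T→74T]: ω = 1565.5673×52/74 = 1100.1283 rpm, dir flips to −; running = −1100.1283
Stage 4 [59T→59T]: ω = 1100.1283×59/59 = 1100.1283 rpm, dir flips to +; running = +1100.1283
Stage 5 [57T→66T]: ω = 1100.1283×57/66 = 950.1108 rpm, dir flips to −; running = −950.1108
Stage 6 [73T→65T]: ω = 950.1108×73/65 = 1067.0476 rpm, dir flips to +; running = +1067.0476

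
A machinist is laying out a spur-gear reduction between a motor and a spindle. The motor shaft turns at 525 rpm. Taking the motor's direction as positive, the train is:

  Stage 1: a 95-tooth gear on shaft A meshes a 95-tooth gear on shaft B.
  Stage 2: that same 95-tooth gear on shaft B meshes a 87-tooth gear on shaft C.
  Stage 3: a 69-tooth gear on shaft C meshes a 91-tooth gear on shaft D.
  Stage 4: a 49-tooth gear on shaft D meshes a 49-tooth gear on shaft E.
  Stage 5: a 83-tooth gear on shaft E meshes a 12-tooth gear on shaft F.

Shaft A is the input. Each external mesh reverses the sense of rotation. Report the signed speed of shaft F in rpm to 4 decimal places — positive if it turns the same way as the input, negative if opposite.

Stage 1 [95T→95T]: ω = 525.0000×95/95 = 525.0000 rpm, dir flips to −; running = −525.0000
Stage 2 [95T→87T]: ω = 525.0000×95/87 = 573.2759 rpm, dir flips to +; running = +573.2759
Stage 3 [69T→91T]: ω = 573.2759×69/91 = 434.6817 rpm, dir flips to −; running = −434.6817
Stage 4 [49T→49T]: ω = 434.6817×49/49 = 434.6817 rpm, dir flips to +; running = +434.6817
Stage 5 [83T→12T]: ω = 434.6817×83/12 = 3006.5484 rpm, dir flips to −; running = −3006.5484

-3006.5484 rpm (opposite to input, |ω| = 3006.5484 rpm)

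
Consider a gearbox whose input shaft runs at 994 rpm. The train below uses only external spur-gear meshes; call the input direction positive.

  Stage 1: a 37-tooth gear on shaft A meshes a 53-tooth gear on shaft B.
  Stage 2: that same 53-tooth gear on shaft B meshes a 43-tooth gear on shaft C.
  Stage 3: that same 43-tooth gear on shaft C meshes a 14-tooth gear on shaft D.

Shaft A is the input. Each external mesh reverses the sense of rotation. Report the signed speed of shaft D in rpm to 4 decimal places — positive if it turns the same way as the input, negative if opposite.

Stage 1 [37T→53T]: ω = 994.0000×37/53 = 693.9245 rpm, dir flips to −; running = −693.9245
Stage 2 [53T→43T]: ω = 693.9245×53/43 = 855.3023 rpm, dir flips to +; running = +855.3023
Stage 3 [43T→14T]: ω = 855.3023×43/14 = 2627.0000 rpm, dir flips to −; running = −2627.0000

-2627.0000 rpm (opposite to input, |ω| = 2627.0000 rpm)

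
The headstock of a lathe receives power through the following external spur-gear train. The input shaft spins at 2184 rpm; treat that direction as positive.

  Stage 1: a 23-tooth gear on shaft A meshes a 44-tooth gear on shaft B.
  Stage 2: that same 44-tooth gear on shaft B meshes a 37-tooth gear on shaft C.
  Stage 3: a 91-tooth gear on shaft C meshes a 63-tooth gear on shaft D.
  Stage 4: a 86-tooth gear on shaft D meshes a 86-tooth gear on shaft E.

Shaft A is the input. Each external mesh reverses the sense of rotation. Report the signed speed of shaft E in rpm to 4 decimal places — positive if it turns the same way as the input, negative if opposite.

Stage 1 [23T→44T]: ω = 2184.0000×23/44 = 1141.6364 rpm, dir flips to −; running = −1141.6364
Stage 2 [44T→37T]: ω = 1141.6364×44/37 = 1357.6216 rpm, dir flips to +; running = +1357.6216
Stage 3 [91T→63T]: ω = 1357.6216×91/63 = 1961.0090 rpm, dir flips to −; running = −1961.0090
Stage 4 [86T→86T]: ω = 1961.0090×86/86 = 1961.0090 rpm, dir flips to +; running = +1961.0090

+1961.0090 rpm (same as input, |ω| = 1961.0090 rpm)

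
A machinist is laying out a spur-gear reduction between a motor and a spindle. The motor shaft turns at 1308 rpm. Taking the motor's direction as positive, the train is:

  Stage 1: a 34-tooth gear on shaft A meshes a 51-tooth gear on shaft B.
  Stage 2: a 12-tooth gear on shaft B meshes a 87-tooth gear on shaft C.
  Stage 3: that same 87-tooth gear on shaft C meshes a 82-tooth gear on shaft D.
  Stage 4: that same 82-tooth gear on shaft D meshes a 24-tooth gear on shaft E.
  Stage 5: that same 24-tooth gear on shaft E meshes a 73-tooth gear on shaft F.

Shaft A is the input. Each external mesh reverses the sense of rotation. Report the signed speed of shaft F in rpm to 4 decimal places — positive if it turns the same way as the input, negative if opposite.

-143.3425 rpm (opposite to input, |ω| = 143.3425 rpm)

Stage 1 [34T→51T]: ω = 1308.0000×34/51 = 872.0000 rpm, dir flips to −; running = −872.0000
Stage 2 [12T→87T]: ω = 872.0000×12/87 = 120.2759 rpm, dir flips to +; running = +120.2759
Stage 3 [87T→82T]: ω = 120.2759×87/82 = 127.6098 rpm, dir flips to −; running = −127.6098
Stage 4 [82T→24T]: ω = 127.6098×82/24 = 436.0000 rpm, dir flips to +; running = +436.0000
Stage 5 [24T→73T]: ω = 436.0000×24/73 = 143.3425 rpm, dir flips to −; running = −143.3425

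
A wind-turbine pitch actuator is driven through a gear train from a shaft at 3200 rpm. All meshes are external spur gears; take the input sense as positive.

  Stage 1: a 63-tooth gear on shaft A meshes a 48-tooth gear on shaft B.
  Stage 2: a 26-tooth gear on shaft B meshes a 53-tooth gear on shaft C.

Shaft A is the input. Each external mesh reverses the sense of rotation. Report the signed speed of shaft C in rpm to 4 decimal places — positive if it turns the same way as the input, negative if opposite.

Stage 1 [63T→48T]: ω = 3200.0000×63/48 = 4200.0000 rpm, dir flips to −; running = −4200.0000
Stage 2 [26T→53T]: ω = 4200.0000×26/53 = 2060.3774 rpm, dir flips to +; running = +2060.3774

+2060.3774 rpm (same as input, |ω| = 2060.3774 rpm)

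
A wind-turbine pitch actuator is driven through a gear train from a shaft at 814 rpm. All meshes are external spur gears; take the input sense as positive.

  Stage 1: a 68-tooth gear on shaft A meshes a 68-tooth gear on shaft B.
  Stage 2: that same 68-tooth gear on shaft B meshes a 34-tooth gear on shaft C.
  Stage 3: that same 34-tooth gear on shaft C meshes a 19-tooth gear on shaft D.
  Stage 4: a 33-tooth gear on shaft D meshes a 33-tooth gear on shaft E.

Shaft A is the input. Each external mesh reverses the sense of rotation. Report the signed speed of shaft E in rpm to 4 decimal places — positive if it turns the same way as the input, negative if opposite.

Stage 1 [68T→68T]: ω = 814.0000×68/68 = 814.0000 rpm, dir flips to −; running = −814.0000
Stage 2 [68T→34T]: ω = 814.0000×68/34 = 1628.0000 rpm, dir flips to +; running = +1628.0000
Stage 3 [34T→19T]: ω = 1628.0000×34/19 = 2913.2632 rpm, dir flips to −; running = −2913.2632
Stage 4 [33T→33T]: ω = 2913.2632×33/33 = 2913.2632 rpm, dir flips to +; running = +2913.2632

+2913.2632 rpm (same as input, |ω| = 2913.2632 rpm)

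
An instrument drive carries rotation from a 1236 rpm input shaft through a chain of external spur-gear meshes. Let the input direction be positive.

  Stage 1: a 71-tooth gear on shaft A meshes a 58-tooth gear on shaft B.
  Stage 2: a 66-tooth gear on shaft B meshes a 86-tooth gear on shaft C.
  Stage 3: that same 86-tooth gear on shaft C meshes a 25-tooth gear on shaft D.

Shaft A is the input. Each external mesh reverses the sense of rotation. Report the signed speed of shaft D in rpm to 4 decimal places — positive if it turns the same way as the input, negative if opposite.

Stage 1 [71T→58T]: ω = 1236.0000×71/58 = 1513.0345 rpm, dir flips to −; running = −1513.0345
Stage 2 [66T→86T]: ω = 1513.0345×66/86 = 1161.1660 rpm, dir flips to +; running = +1161.1660
Stage 3 [86T→25T]: ω = 1161.1660×86/25 = 3994.4110 rpm, dir flips to −; running = −3994.4110

-3994.4110 rpm (opposite to input, |ω| = 3994.4110 rpm)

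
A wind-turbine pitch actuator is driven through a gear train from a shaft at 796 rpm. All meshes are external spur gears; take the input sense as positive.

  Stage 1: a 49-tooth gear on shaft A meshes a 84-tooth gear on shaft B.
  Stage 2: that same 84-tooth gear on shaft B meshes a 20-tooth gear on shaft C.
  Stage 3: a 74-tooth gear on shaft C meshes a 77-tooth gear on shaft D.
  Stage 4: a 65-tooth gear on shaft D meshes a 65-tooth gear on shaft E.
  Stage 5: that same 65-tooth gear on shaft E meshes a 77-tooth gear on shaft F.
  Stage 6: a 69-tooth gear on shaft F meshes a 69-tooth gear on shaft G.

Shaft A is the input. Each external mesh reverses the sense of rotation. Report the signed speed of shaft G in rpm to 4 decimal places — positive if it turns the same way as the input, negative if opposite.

+1582.1322 rpm (same as input, |ω| = 1582.1322 rpm)

Stage 1 [49T→84T]: ω = 796.0000×49/84 = 464.3333 rpm, dir flips to −; running = −464.3333
Stage 2 [84T→20T]: ω = 464.3333×84/20 = 1950.2000 rpm, dir flips to +; running = +1950.2000
Stage 3 [74T→77T]: ω = 1950.2000×74/77 = 1874.2182 rpm, dir flips to −; running = −1874.2182
Stage 4 [65T→65T]: ω = 1874.2182×65/65 = 1874.2182 rpm, dir flips to +; running = +1874.2182
Stage 5 [65T→77T]: ω = 1874.2182×65/77 = 1582.1322 rpm, dir flips to −; running = −1582.1322
Stage 6 [69T→69T]: ω = 1582.1322×69/69 = 1582.1322 rpm, dir flips to +; running = +1582.1322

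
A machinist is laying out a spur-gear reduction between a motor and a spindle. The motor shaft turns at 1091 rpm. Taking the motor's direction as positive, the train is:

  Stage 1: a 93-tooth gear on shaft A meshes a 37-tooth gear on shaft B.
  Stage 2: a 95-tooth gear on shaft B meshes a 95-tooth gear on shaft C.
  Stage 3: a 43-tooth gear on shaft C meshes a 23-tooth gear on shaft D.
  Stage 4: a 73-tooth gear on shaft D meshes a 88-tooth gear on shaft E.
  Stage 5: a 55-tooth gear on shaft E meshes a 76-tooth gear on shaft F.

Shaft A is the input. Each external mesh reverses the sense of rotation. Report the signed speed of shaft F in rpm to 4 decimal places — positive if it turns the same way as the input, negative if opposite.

-3077.7680 rpm (opposite to input, |ω| = 3077.7680 rpm)

Stage 1 [93T→37T]: ω = 1091.0000×93/37 = 2742.2432 rpm, dir flips to −; running = −2742.2432
Stage 2 [95T→95T]: ω = 2742.2432×95/95 = 2742.2432 rpm, dir flips to +; running = +2742.2432
Stage 3 [43T→23T]: ω = 2742.2432×43/23 = 5126.8026 rpm, dir flips to −; running = −5126.8026
Stage 4 [73T→88T]: ω = 5126.8026×73/88 = 4252.9158 rpm, dir flips to +; running = +4252.9158
Stage 5 [55T→76T]: ω = 4252.9158×55/76 = 3077.7680 rpm, dir flips to −; running = −3077.7680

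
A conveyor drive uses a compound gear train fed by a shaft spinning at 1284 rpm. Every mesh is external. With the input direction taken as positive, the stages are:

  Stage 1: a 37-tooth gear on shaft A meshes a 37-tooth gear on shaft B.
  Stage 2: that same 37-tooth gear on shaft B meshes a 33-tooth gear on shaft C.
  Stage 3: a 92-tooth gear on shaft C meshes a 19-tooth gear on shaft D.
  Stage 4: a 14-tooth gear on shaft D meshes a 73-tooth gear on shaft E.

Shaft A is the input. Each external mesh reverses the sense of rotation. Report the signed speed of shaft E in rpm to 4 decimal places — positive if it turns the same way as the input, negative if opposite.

Stage 1 [37T→37T]: ω = 1284.0000×37/37 = 1284.0000 rpm, dir flips to −; running = −1284.0000
Stage 2 [37T→33T]: ω = 1284.0000×37/33 = 1439.6364 rpm, dir flips to +; running = +1439.6364
Stage 3 [92T→19T]: ω = 1439.6364×92/19 = 6970.8708 rpm, dir flips to −; running = −6970.8708
Stage 4 [14T→73T]: ω = 6970.8708×14/73 = 1336.8793 rpm, dir flips to +; running = +1336.8793

+1336.8793 rpm (same as input, |ω| = 1336.8793 rpm)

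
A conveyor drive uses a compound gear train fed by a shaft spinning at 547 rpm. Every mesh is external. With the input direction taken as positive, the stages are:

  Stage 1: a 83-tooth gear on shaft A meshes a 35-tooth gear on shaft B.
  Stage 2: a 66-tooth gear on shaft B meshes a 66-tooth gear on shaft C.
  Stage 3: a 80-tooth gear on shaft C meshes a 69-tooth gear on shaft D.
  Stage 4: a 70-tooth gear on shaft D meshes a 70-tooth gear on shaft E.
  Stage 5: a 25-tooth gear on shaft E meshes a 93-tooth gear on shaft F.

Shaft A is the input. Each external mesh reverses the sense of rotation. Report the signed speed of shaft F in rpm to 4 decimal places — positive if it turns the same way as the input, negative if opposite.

Stage 1 [83T→35T]: ω = 547.0000×83/35 = 1297.1714 rpm, dir flips to −; running = −1297.1714
Stage 2 [66T→66T]: ω = 1297.1714×66/66 = 1297.1714 rpm, dir flips to +; running = +1297.1714
Stage 3 [80T→69T]: ω = 1297.1714×80/69 = 1503.9669 rpm, dir flips to −; running = −1503.9669
Stage 4 [70T→70T]: ω = 1503.9669×70/70 = 1503.9669 rpm, dir flips to +; running = +1503.9669
Stage 5 [25T→93T]: ω = 1503.9669×25/93 = 404.2922 rpm, dir flips to −; running = −404.2922

-404.2922 rpm (opposite to input, |ω| = 404.2922 rpm)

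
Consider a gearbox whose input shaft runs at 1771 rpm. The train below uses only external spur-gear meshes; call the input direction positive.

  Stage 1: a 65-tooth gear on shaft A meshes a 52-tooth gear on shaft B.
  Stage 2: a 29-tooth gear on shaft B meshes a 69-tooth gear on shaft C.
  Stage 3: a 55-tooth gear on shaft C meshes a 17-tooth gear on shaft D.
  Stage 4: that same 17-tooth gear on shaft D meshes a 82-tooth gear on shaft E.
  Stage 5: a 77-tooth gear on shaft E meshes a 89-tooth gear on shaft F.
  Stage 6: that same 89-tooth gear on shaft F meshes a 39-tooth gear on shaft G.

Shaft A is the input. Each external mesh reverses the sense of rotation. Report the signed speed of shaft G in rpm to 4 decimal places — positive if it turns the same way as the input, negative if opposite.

Stage 1 [65T→52T]: ω = 1771.0000×65/52 = 2213.7500 rpm, dir flips to −; running = −2213.7500
Stage 2 [29T→69T]: ω = 2213.7500×29/69 = 930.4167 rpm, dir flips to +; running = +930.4167
Stage 3 [55T→17T]: ω = 930.4167×55/17 = 3010.1716 rpm, dir flips to −; running = −3010.1716
Stage 4 [17T→82T]: ω = 3010.1716×17/82 = 624.0600 rpm, dir flips to +; running = +624.0600
Stage 5 [77T→89T]: ω = 624.0600×77/89 = 539.9170 rpm, dir flips to −; running = −539.9170
Stage 6 [89T→39T]: ω = 539.9170×89/39 = 1232.1184 rpm, dir flips to +; running = +1232.1184

+1232.1184 rpm (same as input, |ω| = 1232.1184 rpm)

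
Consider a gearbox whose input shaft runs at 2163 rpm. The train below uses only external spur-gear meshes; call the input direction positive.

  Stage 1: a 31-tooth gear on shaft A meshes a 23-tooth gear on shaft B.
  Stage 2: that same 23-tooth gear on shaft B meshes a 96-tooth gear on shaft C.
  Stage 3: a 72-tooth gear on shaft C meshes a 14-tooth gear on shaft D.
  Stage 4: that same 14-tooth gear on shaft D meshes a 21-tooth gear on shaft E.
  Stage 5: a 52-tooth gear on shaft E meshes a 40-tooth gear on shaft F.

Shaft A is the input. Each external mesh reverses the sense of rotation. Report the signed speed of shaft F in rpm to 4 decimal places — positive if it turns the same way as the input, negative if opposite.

Stage 1 [31T→23T]: ω = 2163.0000×31/23 = 2915.3478 rpm, dir flips to −; running = −2915.3478
Stage 2 [23T→96T]: ω = 2915.3478×23/96 = 698.4688 rpm, dir flips to +; running = +698.4688
Stage 3 [72T→14T]: ω = 698.4688×72/14 = 3592.1250 rpm, dir flips to −; running = −3592.1250
Stage 4 [14T→21T]: ω = 3592.1250×14/21 = 2394.7500 rpm, dir flips to +; running = +2394.7500
Stage 5 [52T→40T]: ω = 2394.7500×52/40 = 3113.1750 rpm, dir flips to −; running = −3113.1750

-3113.1750 rpm (opposite to input, |ω| = 3113.1750 rpm)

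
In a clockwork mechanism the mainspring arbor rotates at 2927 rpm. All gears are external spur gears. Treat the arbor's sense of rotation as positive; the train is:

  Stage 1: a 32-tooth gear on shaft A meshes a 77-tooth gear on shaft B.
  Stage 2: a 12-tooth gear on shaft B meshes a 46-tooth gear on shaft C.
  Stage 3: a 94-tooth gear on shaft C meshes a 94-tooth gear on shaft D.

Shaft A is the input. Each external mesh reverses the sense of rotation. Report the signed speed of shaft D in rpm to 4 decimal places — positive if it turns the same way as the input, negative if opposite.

Stage 1 [32T→77T]: ω = 2927.0000×32/77 = 1216.4156 rpm, dir flips to −; running = −1216.4156
Stage 2 [12T→46T]: ω = 1216.4156×12/46 = 317.3258 rpm, dir flips to +; running = +317.3258
Stage 3 [94T→94T]: ω = 317.3258×94/94 = 317.3258 rpm, dir flips to −; running = −317.3258

-317.3258 rpm (opposite to input, |ω| = 317.3258 rpm)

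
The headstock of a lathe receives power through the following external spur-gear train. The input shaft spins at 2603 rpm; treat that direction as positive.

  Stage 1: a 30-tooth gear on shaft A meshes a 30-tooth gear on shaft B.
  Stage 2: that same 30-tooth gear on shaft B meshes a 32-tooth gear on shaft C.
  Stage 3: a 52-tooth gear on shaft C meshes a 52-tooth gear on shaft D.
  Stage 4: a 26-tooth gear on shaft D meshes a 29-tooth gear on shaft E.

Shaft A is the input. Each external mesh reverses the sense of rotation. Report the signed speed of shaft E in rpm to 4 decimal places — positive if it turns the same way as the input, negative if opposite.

+2187.8664 rpm (same as input, |ω| = 2187.8664 rpm)

Stage 1 [30T→30T]: ω = 2603.0000×30/30 = 2603.0000 rpm, dir flips to −; running = −2603.0000
Stage 2 [30T→32T]: ω = 2603.0000×30/32 = 2440.3125 rpm, dir flips to +; running = +2440.3125
Stage 3 [52T→52T]: ω = 2440.3125×52/52 = 2440.3125 rpm, dir flips to −; running = −2440.3125
Stage 4 [26T→29T]: ω = 2440.3125×26/29 = 2187.8664 rpm, dir flips to +; running = +2187.8664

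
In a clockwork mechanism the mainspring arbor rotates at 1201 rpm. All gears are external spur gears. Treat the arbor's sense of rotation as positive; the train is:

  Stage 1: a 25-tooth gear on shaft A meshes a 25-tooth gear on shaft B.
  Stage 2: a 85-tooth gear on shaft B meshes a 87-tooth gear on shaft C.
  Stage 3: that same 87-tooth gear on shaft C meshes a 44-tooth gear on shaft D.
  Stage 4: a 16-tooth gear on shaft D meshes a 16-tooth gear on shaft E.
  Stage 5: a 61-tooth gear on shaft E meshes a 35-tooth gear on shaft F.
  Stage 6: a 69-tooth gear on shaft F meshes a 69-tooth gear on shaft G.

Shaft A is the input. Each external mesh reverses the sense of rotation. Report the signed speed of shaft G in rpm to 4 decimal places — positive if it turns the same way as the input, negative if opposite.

+4043.6266 rpm (same as input, |ω| = 4043.6266 rpm)

Stage 1 [25T→25T]: ω = 1201.0000×25/25 = 1201.0000 rpm, dir flips to −; running = −1201.0000
Stage 2 [85T→87T]: ω = 1201.0000×85/87 = 1173.3908 rpm, dir flips to +; running = +1173.3908
Stage 3 [87T→44T]: ω = 1173.3908×87/44 = 2320.1136 rpm, dir flips to −; running = −2320.1136
Stage 4 [16T→16T]: ω = 2320.1136×16/16 = 2320.1136 rpm, dir flips to +; running = +2320.1136
Stage 5 [61T→35T]: ω = 2320.1136×61/35 = 4043.6266 rpm, dir flips to −; running = −4043.6266
Stage 6 [69T→69T]: ω = 4043.6266×69/69 = 4043.6266 rpm, dir flips to +; running = +4043.6266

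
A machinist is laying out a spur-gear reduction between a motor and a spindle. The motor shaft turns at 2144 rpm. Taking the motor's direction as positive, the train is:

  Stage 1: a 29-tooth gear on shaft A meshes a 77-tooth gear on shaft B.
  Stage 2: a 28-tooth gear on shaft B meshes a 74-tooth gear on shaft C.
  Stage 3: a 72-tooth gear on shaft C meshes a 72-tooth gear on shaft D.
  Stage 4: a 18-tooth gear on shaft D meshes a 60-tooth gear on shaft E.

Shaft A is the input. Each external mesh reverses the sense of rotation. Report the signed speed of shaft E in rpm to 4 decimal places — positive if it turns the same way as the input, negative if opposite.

+91.6600 rpm (same as input, |ω| = 91.6600 rpm)

Stage 1 [29T→77T]: ω = 2144.0000×29/77 = 807.4805 rpm, dir flips to −; running = −807.4805
Stage 2 [28T→74T]: ω = 807.4805×28/74 = 305.5332 rpm, dir flips to +; running = +305.5332
Stage 3 [72T→72T]: ω = 305.5332×72/72 = 305.5332 rpm, dir flips to −; running = −305.5332
Stage 4 [18T→60T]: ω = 305.5332×18/60 = 91.6600 rpm, dir flips to +; running = +91.6600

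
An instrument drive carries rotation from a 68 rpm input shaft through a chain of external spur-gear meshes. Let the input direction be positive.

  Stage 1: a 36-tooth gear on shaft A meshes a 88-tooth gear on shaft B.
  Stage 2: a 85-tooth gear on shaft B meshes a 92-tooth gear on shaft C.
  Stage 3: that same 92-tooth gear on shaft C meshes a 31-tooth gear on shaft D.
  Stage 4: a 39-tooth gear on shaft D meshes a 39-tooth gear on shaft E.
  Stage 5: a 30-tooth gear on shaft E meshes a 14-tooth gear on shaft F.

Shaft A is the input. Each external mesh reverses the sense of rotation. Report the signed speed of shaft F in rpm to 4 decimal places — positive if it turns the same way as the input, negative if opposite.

-163.4478 rpm (opposite to input, |ω| = 163.4478 rpm)

Stage 1 [36T→88T]: ω = 68.0000×36/88 = 27.8182 rpm, dir flips to −; running = −27.8182
Stage 2 [85T→92T]: ω = 27.8182×85/92 = 25.7016 rpm, dir flips to +; running = +25.7016
Stage 3 [92T→31T]: ω = 25.7016×92/31 = 76.2757 rpm, dir flips to −; running = −76.2757
Stage 4 [39T→39T]: ω = 76.2757×39/39 = 76.2757 rpm, dir flips to +; running = +76.2757
Stage 5 [30T→14T]: ω = 76.2757×30/14 = 163.4478 rpm, dir flips to −; running = −163.4478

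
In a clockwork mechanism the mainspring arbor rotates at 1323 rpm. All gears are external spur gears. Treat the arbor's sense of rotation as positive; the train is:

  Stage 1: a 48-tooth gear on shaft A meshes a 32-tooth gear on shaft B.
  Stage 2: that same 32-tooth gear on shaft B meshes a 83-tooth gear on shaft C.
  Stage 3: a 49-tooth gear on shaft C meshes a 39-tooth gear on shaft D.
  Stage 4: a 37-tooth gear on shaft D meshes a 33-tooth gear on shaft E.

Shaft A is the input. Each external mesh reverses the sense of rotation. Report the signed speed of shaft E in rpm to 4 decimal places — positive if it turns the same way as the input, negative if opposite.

+1077.8101 rpm (same as input, |ω| = 1077.8101 rpm)

Stage 1 [48T→32T]: ω = 1323.0000×48/32 = 1984.5000 rpm, dir flips to −; running = −1984.5000
Stage 2 [32T→83T]: ω = 1984.5000×32/83 = 765.1084 rpm, dir flips to +; running = +765.1084
Stage 3 [49T→39T]: ω = 765.1084×49/39 = 961.2901 rpm, dir flips to −; running = −961.2901
Stage 4 [37T→33T]: ω = 961.2901×37/33 = 1077.8101 rpm, dir flips to +; running = +1077.8101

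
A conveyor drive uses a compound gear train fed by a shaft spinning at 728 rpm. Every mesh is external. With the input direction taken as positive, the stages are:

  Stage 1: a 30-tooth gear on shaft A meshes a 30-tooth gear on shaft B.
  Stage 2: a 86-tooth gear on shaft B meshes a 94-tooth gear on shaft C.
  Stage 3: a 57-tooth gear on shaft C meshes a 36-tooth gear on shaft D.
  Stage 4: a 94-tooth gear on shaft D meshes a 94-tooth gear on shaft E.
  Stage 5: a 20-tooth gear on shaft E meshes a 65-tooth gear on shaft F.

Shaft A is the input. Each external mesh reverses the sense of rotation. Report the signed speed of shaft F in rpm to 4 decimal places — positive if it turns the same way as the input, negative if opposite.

Stage 1 [30T→30T]: ω = 728.0000×30/30 = 728.0000 rpm, dir flips to −; running = −728.0000
Stage 2 [86T→94T]: ω = 728.0000×86/94 = 666.0426 rpm, dir flips to +; running = +666.0426
Stage 3 [57T→36T]: ω = 666.0426×57/36 = 1054.5674 rpm, dir flips to −; running = −1054.5674
Stage 4 [94T→94T]: ω = 1054.5674×94/94 = 1054.5674 rpm, dir flips to +; running = +1054.5674
Stage 5 [20T→65T]: ω = 1054.5674×20/65 = 324.4823 rpm, dir flips to −; running = −324.4823

-324.4823 rpm (opposite to input, |ω| = 324.4823 rpm)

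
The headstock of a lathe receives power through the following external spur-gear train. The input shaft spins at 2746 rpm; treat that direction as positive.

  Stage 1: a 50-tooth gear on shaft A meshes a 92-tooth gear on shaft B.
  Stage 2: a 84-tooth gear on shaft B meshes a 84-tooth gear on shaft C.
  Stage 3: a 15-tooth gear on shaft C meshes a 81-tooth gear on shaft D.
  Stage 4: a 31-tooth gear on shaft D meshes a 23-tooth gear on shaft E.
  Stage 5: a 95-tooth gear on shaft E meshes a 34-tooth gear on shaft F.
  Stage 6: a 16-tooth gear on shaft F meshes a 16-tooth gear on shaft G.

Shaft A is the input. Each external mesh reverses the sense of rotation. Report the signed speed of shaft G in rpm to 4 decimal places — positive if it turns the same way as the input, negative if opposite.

Stage 1 [50T→92T]: ω = 2746.0000×50/92 = 1492.3913 rpm, dir flips to −; running = −1492.3913
Stage 2 [84T→84T]: ω = 1492.3913×84/84 = 1492.3913 rpm, dir flips to +; running = +1492.3913
Stage 3 [15T→81T]: ω = 1492.3913×15/81 = 276.3688 rpm, dir flips to −; running = −276.3688
Stage 4 [31T→23T]: ω = 276.3688×31/23 = 372.4970 rpm, dir flips to +; running = +372.4970
Stage 5 [95T→34T]: ω = 372.4970×95/34 = 1040.8005 rpm, dir flips to −; running = −1040.8005
Stage 6 [16T→16T]: ω = 1040.8005×16/16 = 1040.8005 rpm, dir flips to +; running = +1040.8005

+1040.8005 rpm (same as input, |ω| = 1040.8005 rpm)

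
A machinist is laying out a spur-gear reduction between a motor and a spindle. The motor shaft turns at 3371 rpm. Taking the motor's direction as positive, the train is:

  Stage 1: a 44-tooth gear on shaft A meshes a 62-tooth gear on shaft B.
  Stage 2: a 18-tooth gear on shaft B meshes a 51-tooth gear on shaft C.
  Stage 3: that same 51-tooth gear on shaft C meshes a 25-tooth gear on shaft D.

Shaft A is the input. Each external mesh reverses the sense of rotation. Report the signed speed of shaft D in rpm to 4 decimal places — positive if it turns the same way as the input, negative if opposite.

Stage 1 [44T→62T]: ω = 3371.0000×44/62 = 2392.3226 rpm, dir flips to −; running = −2392.3226
Stage 2 [18T→51T]: ω = 2392.3226×18/51 = 844.3491 rpm, dir flips to +; running = +844.3491
Stage 3 [51T→25T]: ω = 844.3491×51/25 = 1722.4723 rpm, dir flips to −; running = −1722.4723

-1722.4723 rpm (opposite to input, |ω| = 1722.4723 rpm)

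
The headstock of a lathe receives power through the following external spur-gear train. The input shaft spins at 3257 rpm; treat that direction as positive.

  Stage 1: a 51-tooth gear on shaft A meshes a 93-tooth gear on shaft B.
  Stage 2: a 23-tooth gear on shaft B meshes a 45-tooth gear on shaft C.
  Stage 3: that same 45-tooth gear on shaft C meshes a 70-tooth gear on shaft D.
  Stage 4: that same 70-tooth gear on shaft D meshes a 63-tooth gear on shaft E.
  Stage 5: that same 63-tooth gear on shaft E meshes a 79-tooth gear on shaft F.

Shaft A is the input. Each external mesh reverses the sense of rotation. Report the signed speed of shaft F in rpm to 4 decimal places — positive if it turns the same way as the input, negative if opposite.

Stage 1 [51T→93T]: ω = 3257.0000×51/93 = 1786.0968 rpm, dir flips to −; running = −1786.0968
Stage 2 [23T→45T]: ω = 1786.0968×23/45 = 912.8939 rpm, dir flips to +; running = +912.8939
Stage 3 [45T→70T]: ω = 912.8939×45/70 = 586.8604 rpm, dir flips to −; running = −586.8604
Stage 4 [70T→63T]: ω = 586.8604×70/63 = 652.0671 rpm, dir flips to +; running = +652.0671
Stage 5 [63T→79T]: ω = 652.0671×63/79 = 520.0029 rpm, dir flips to −; running = −520.0029

-520.0029 rpm (opposite to input, |ω| = 520.0029 rpm)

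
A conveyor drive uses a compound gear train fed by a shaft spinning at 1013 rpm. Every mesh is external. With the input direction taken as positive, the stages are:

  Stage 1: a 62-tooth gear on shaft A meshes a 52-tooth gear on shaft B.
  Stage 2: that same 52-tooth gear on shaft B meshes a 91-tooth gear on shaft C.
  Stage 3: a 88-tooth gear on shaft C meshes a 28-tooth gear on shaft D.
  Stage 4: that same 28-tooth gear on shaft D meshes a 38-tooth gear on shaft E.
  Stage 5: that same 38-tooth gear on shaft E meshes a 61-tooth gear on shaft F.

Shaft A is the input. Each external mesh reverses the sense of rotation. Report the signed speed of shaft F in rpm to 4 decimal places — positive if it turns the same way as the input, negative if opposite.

-995.6635 rpm (opposite to input, |ω| = 995.6635 rpm)

Stage 1 [62T→52T]: ω = 1013.0000×62/52 = 1207.8077 rpm, dir flips to −; running = −1207.8077
Stage 2 [52T→91T]: ω = 1207.8077×52/91 = 690.1758 rpm, dir flips to +; running = +690.1758
Stage 3 [88T→28T]: ω = 690.1758×88/28 = 2169.1240 rpm, dir flips to −; running = −2169.1240
Stage 4 [28T→38T]: ω = 2169.1240×28/38 = 1598.3019 rpm, dir flips to +; running = +1598.3019
Stage 5 [38T→61T]: ω = 1598.3019×38/61 = 995.6635 rpm, dir flips to −; running = −995.6635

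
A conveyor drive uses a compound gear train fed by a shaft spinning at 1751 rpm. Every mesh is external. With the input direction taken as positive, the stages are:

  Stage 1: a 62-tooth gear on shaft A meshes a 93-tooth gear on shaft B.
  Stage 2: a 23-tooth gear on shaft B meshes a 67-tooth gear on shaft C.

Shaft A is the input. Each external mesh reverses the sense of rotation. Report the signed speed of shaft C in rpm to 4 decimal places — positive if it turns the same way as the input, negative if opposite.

+400.7264 rpm (same as input, |ω| = 400.7264 rpm)

Stage 1 [62T→93T]: ω = 1751.0000×62/93 = 1167.3333 rpm, dir flips to −; running = −1167.3333
Stage 2 [23T→67T]: ω = 1167.3333×23/67 = 400.7264 rpm, dir flips to +; running = +400.7264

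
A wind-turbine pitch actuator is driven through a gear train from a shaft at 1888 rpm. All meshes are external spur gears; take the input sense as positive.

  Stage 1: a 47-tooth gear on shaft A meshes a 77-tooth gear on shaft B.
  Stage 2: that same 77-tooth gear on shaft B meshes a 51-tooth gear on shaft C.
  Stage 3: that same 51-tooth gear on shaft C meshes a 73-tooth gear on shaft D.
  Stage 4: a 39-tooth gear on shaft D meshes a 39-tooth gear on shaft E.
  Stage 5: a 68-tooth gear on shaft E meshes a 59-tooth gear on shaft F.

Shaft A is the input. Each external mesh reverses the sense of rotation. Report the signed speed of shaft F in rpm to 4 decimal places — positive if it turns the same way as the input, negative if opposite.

Stage 1 [47T→77T]: ω = 1888.0000×47/77 = 1152.4156 rpm, dir flips to −; running = −1152.4156
Stage 2 [77T→51T]: ω = 1152.4156×77/51 = 1739.9216 rpm, dir flips to +; running = +1739.9216
Stage 3 [51T→73T]: ω = 1739.9216×51/73 = 1215.5616 rpm, dir flips to −; running = −1215.5616
Stage 4 [39T→39T]: ω = 1215.5616×39/39 = 1215.5616 rpm, dir flips to +; running = +1215.5616
Stage 5 [68T→59T]: ω = 1215.5616×68/59 = 1400.9863 rpm, dir flips to −; running = −1400.9863

-1400.9863 rpm (opposite to input, |ω| = 1400.9863 rpm)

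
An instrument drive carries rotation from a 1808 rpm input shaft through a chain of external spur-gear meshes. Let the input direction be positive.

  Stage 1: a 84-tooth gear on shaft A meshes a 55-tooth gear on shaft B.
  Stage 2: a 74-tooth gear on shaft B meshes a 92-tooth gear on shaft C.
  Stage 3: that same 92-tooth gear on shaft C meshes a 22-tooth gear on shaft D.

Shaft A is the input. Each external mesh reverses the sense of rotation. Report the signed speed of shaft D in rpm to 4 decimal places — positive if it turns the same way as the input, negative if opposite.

Stage 1 [84T→55T]: ω = 1808.0000×84/55 = 2761.3091 rpm, dir flips to −; running = −2761.3091
Stage 2 [74T→92T]: ω = 2761.3091×74/92 = 2221.0530 rpm, dir flips to +; running = +2221.0530
Stage 3 [92T→22T]: ω = 2221.0530×92/22 = 9288.0397 rpm, dir flips to −; running = −9288.0397

-9288.0397 rpm (opposite to input, |ω| = 9288.0397 rpm)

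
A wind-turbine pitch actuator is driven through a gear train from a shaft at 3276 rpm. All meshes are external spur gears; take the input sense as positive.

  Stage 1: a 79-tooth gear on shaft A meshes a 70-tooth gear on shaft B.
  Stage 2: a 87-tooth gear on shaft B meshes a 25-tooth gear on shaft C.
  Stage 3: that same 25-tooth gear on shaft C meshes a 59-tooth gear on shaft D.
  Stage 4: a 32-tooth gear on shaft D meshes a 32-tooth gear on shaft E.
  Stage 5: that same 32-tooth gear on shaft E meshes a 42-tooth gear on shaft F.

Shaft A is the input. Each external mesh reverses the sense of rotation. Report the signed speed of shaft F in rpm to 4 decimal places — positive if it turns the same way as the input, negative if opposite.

-4153.7550 rpm (opposite to input, |ω| = 4153.7550 rpm)

Stage 1 [79T→70T]: ω = 3276.0000×79/70 = 3697.2000 rpm, dir flips to −; running = −3697.2000
Stage 2 [87T→25T]: ω = 3697.2000×87/25 = 12866.2560 rpm, dir flips to +; running = +12866.2560
Stage 3 [25T→59T]: ω = 12866.2560×25/59 = 5451.8034 rpm, dir flips to −; running = −5451.8034
Stage 4 [32T→32T]: ω = 5451.8034×32/32 = 5451.8034 rpm, dir flips to +; running = +5451.8034
Stage 5 [32T→42T]: ω = 5451.8034×32/42 = 4153.7550 rpm, dir flips to −; running = −4153.7550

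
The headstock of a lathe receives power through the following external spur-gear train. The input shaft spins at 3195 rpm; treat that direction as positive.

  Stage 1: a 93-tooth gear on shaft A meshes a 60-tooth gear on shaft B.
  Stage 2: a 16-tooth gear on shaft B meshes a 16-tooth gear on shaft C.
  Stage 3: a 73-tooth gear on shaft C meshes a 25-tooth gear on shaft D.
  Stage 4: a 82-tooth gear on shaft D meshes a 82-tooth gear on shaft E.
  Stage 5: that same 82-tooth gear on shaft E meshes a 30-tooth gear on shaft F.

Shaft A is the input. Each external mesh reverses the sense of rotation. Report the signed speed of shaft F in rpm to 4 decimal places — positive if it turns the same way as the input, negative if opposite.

Stage 1 [93T→60T]: ω = 3195.0000×93/60 = 4952.2500 rpm, dir flips to −; running = −4952.2500
Stage 2 [16T→16T]: ω = 4952.2500×16/16 = 4952.2500 rpm, dir flips to +; running = +4952.2500
Stage 3 [73T→25T]: ω = 4952.2500×73/25 = 14460.5700 rpm, dir flips to −; running = −14460.5700
Stage 4 [82T→82T]: ω = 14460.5700×82/82 = 14460.5700 rpm, dir flips to +; running = +14460.5700
Stage 5 [82T→30T]: ω = 14460.5700×82/30 = 39525.5580 rpm, dir flips to −; running = −39525.5580

-39525.5580 rpm (opposite to input, |ω| = 39525.5580 rpm)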